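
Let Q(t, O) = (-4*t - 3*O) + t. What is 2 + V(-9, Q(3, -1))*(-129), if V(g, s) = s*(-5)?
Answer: -3868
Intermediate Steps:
Q(t, O) = -3*O - 3*t
V(g, s) = -5*s
2 + V(-9, Q(3, -1))*(-129) = 2 - 5*(-3*(-1) - 3*3)*(-129) = 2 - 5*(3 - 9)*(-129) = 2 - 5*(-6)*(-129) = 2 + 30*(-129) = 2 - 3870 = -3868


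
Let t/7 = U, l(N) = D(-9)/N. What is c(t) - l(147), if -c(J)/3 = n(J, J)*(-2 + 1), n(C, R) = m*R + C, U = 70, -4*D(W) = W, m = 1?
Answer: 576237/196 ≈ 2940.0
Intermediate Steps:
D(W) = -W/4
l(N) = 9/(4*N) (l(N) = (-1/4*(-9))/N = 9/(4*N))
n(C, R) = C + R (n(C, R) = 1*R + C = R + C = C + R)
t = 490 (t = 7*70 = 490)
c(J) = 6*J (c(J) = -3*(J + J)*(-2 + 1) = -3*2*J*(-1) = -(-6)*J = 6*J)
c(t) - l(147) = 6*490 - 9/(4*147) = 2940 - 9/(4*147) = 2940 - 1*3/196 = 2940 - 3/196 = 576237/196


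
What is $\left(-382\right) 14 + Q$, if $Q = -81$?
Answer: $-5429$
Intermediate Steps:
$\left(-382\right) 14 + Q = \left(-382\right) 14 - 81 = -5348 - 81 = -5429$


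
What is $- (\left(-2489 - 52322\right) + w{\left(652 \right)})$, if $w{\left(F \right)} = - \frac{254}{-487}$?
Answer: $\frac{26692703}{487} \approx 54811.0$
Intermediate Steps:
$w{\left(F \right)} = \frac{254}{487}$ ($w{\left(F \right)} = \left(-254\right) \left(- \frac{1}{487}\right) = \frac{254}{487}$)
$- (\left(-2489 - 52322\right) + w{\left(652 \right)}) = - (\left(-2489 - 52322\right) + \frac{254}{487}) = - (-54811 + \frac{254}{487}) = \left(-1\right) \left(- \frac{26692703}{487}\right) = \frac{26692703}{487}$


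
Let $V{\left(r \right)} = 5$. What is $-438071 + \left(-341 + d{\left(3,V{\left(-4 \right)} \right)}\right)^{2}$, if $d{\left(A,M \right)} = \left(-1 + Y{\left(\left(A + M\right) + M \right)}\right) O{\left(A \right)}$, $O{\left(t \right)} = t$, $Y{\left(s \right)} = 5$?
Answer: $-329830$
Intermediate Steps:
$d{\left(A,M \right)} = 4 A$ ($d{\left(A,M \right)} = \left(-1 + 5\right) A = 4 A$)
$-438071 + \left(-341 + d{\left(3,V{\left(-4 \right)} \right)}\right)^{2} = -438071 + \left(-341 + 4 \cdot 3\right)^{2} = -438071 + \left(-341 + 12\right)^{2} = -438071 + \left(-329\right)^{2} = -438071 + 108241 = -329830$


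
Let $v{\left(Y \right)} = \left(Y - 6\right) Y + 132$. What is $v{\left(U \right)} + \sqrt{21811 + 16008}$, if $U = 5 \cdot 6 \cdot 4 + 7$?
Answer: $15499 + \sqrt{37819} \approx 15693.0$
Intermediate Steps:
$U = 127$ ($U = 5 \cdot 24 + 7 = 120 + 7 = 127$)
$v{\left(Y \right)} = 132 + Y \left(-6 + Y\right)$ ($v{\left(Y \right)} = \left(-6 + Y\right) Y + 132 = Y \left(-6 + Y\right) + 132 = 132 + Y \left(-6 + Y\right)$)
$v{\left(U \right)} + \sqrt{21811 + 16008} = \left(132 + 127^{2} - 762\right) + \sqrt{21811 + 16008} = \left(132 + 16129 - 762\right) + \sqrt{37819} = 15499 + \sqrt{37819}$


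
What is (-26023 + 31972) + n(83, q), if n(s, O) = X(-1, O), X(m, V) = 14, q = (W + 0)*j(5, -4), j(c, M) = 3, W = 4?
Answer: 5963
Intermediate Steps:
q = 12 (q = (4 + 0)*3 = 4*3 = 12)
n(s, O) = 14
(-26023 + 31972) + n(83, q) = (-26023 + 31972) + 14 = 5949 + 14 = 5963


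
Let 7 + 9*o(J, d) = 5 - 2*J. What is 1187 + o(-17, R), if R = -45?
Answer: 10715/9 ≈ 1190.6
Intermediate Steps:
o(J, d) = -2/9 - 2*J/9 (o(J, d) = -7/9 + (5 - 2*J)/9 = -7/9 + (5/9 - 2*J/9) = -2/9 - 2*J/9)
1187 + o(-17, R) = 1187 + (-2/9 - 2/9*(-17)) = 1187 + (-2/9 + 34/9) = 1187 + 32/9 = 10715/9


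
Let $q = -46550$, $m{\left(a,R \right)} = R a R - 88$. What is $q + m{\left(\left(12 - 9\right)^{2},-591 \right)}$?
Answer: $3096891$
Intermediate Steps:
$m{\left(a,R \right)} = -88 + a R^{2}$ ($m{\left(a,R \right)} = a R^{2} - 88 = -88 + a R^{2}$)
$q + m{\left(\left(12 - 9\right)^{2},-591 \right)} = -46550 - \left(88 - \left(12 - 9\right)^{2} \left(-591\right)^{2}\right) = -46550 - \left(88 - 3^{2} \cdot 349281\right) = -46550 + \left(-88 + 9 \cdot 349281\right) = -46550 + \left(-88 + 3143529\right) = -46550 + 3143441 = 3096891$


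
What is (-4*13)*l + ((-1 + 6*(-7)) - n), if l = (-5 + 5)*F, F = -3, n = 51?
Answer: -94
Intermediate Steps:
l = 0 (l = (-5 + 5)*(-3) = 0*(-3) = 0)
(-4*13)*l + ((-1 + 6*(-7)) - n) = -4*13*0 + ((-1 + 6*(-7)) - 1*51) = -52*0 + ((-1 - 42) - 51) = 0 + (-43 - 51) = 0 - 94 = -94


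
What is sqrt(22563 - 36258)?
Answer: I*sqrt(13695) ≈ 117.03*I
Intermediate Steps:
sqrt(22563 - 36258) = sqrt(-13695) = I*sqrt(13695)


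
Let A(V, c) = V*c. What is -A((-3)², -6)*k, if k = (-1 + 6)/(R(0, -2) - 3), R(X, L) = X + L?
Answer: -54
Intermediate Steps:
R(X, L) = L + X
k = -1 (k = (-1 + 6)/((-2 + 0) - 3) = 5/(-2 - 3) = 5/(-5) = 5*(-⅕) = -1)
-A((-3)², -6)*k = -(-3)²*(-6)*(-1) = -9*(-6)*(-1) = -(-54)*(-1) = -1*54 = -54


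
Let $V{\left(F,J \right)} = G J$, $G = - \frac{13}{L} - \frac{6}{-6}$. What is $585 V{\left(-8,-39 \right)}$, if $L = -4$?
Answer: $- \frac{387855}{4} \approx -96964.0$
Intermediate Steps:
$G = \frac{17}{4}$ ($G = - \frac{13}{-4} - \frac{6}{-6} = \left(-13\right) \left(- \frac{1}{4}\right) - -1 = \frac{13}{4} + 1 = \frac{17}{4} \approx 4.25$)
$V{\left(F,J \right)} = \frac{17 J}{4}$
$585 V{\left(-8,-39 \right)} = 585 \cdot \frac{17}{4} \left(-39\right) = 585 \left(- \frac{663}{4}\right) = - \frac{387855}{4}$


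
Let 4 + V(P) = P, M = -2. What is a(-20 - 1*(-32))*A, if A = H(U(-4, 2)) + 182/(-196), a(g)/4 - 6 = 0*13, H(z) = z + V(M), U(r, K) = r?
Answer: -1836/7 ≈ -262.29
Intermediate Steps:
V(P) = -4 + P
H(z) = -6 + z (H(z) = z + (-4 - 2) = z - 6 = -6 + z)
a(g) = 24 (a(g) = 24 + 4*(0*13) = 24 + 4*0 = 24 + 0 = 24)
A = -153/14 (A = (-6 - 4) + 182/(-196) = -10 + 182*(-1/196) = -10 - 13/14 = -153/14 ≈ -10.929)
a(-20 - 1*(-32))*A = 24*(-153/14) = -1836/7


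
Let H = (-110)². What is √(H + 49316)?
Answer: 6*√1706 ≈ 247.82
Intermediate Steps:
H = 12100
√(H + 49316) = √(12100 + 49316) = √61416 = 6*√1706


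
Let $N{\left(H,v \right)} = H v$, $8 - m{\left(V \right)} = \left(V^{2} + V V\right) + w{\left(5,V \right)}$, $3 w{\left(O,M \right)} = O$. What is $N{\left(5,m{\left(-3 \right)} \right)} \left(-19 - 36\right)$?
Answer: $\frac{9625}{3} \approx 3208.3$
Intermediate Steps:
$w{\left(O,M \right)} = \frac{O}{3}$
$m{\left(V \right)} = \frac{19}{3} - 2 V^{2}$ ($m{\left(V \right)} = 8 - \left(\left(V^{2} + V V\right) + \frac{1}{3} \cdot 5\right) = 8 - \left(\left(V^{2} + V^{2}\right) + \frac{5}{3}\right) = 8 - \left(2 V^{2} + \frac{5}{3}\right) = 8 - \left(\frac{5}{3} + 2 V^{2}\right) = \frac{19}{3} - 2 V^{2}$)
$N{\left(5,m{\left(-3 \right)} \right)} \left(-19 - 36\right) = 5 \left(\frac{19}{3} - 2 \left(-3\right)^{2}\right) \left(-19 - 36\right) = 5 \left(\frac{19}{3} - 18\right) \left(-19 - 36\right) = 5 \left(\frac{19}{3} - 18\right) \left(-55\right) = 5 \left(- \frac{35}{3}\right) \left(-55\right) = \left(- \frac{175}{3}\right) \left(-55\right) = \frac{9625}{3}$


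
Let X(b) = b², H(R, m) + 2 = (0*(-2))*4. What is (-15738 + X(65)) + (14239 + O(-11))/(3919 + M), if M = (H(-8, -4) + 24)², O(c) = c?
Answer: -50677511/4403 ≈ -11510.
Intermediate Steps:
H(R, m) = -2 (H(R, m) = -2 + (0*(-2))*4 = -2 + 0*4 = -2 + 0 = -2)
M = 484 (M = (-2 + 24)² = 22² = 484)
(-15738 + X(65)) + (14239 + O(-11))/(3919 + M) = (-15738 + 65²) + (14239 - 11)/(3919 + 484) = (-15738 + 4225) + 14228/4403 = -11513 + 14228*(1/4403) = -11513 + 14228/4403 = -50677511/4403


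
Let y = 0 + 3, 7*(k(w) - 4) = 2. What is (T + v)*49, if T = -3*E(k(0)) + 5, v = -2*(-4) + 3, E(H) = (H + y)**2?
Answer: -7019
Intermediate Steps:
k(w) = 30/7 (k(w) = 4 + (1/7)*2 = 4 + 2/7 = 30/7)
y = 3
E(H) = (3 + H)**2 (E(H) = (H + 3)**2 = (3 + H)**2)
v = 11 (v = 8 + 3 = 11)
T = -7558/49 (T = -3*(3 + 30/7)**2 + 5 = -3*(51/7)**2 + 5 = -3*2601/49 + 5 = -7803/49 + 5 = -7558/49 ≈ -154.24)
(T + v)*49 = (-7558/49 + 11)*49 = -7019/49*49 = -7019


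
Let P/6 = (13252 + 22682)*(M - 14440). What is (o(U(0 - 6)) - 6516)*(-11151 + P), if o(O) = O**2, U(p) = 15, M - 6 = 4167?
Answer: 13925867182929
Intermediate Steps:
M = 4173 (M = 6 + 4167 = 4173)
P = -2213606268 (P = 6*((13252 + 22682)*(4173 - 14440)) = 6*(35934*(-10267)) = 6*(-368934378) = -2213606268)
(o(U(0 - 6)) - 6516)*(-11151 + P) = (15**2 - 6516)*(-11151 - 2213606268) = (225 - 6516)*(-2213617419) = -6291*(-2213617419) = 13925867182929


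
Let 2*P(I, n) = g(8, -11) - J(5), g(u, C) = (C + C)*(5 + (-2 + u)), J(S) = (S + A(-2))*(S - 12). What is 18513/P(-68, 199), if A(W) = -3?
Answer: -6171/38 ≈ -162.39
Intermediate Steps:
J(S) = (-12 + S)*(-3 + S) (J(S) = (S - 3)*(S - 12) = (-3 + S)*(-12 + S) = (-12 + S)*(-3 + S))
g(u, C) = 2*C*(3 + u) (g(u, C) = (2*C)*(3 + u) = 2*C*(3 + u))
P(I, n) = -114 (P(I, n) = (2*(-11)*(3 + 8) - (36 + 5² - 15*5))/2 = (2*(-11)*11 - (36 + 25 - 75))/2 = (-242 - 1*(-14))/2 = (-242 + 14)/2 = (½)*(-228) = -114)
18513/P(-68, 199) = 18513/(-114) = 18513*(-1/114) = -6171/38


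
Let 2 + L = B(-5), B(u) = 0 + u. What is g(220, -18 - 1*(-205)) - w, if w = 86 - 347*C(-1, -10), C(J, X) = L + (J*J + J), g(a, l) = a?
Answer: -2295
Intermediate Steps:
B(u) = u
L = -7 (L = -2 - 5 = -7)
C(J, X) = -7 + J + J² (C(J, X) = -7 + (J*J + J) = -7 + (J² + J) = -7 + (J + J²) = -7 + J + J²)
w = 2515 (w = 86 - 347*(-7 - 1 + (-1)²) = 86 - 347*(-7 - 1 + 1) = 86 - 347*(-7) = 86 + 2429 = 2515)
g(220, -18 - 1*(-205)) - w = 220 - 1*2515 = 220 - 2515 = -2295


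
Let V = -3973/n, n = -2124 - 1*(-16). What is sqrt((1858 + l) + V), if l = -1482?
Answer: 3*sqrt(46644243)/1054 ≈ 19.439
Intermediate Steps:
n = -2108 (n = -2124 + 16 = -2108)
V = 3973/2108 (V = -3973/(-2108) = -3973*(-1/2108) = 3973/2108 ≈ 1.8847)
sqrt((1858 + l) + V) = sqrt((1858 - 1482) + 3973/2108) = sqrt(376 + 3973/2108) = sqrt(796581/2108) = 3*sqrt(46644243)/1054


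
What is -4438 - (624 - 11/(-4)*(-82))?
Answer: -9673/2 ≈ -4836.5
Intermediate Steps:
-4438 - (624 - 11/(-4)*(-82)) = -4438 - (624 - 11*(-¼)*(-82)) = -4438 - (624 + (11/4)*(-82)) = -4438 - (624 - 451/2) = -4438 - 1*797/2 = -4438 - 797/2 = -9673/2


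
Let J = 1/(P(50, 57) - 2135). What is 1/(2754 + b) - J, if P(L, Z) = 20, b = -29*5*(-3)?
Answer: 1768/2248245 ≈ 0.00078639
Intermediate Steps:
b = 435 (b = -145*(-3) = 435)
J = -1/2115 (J = 1/(20 - 2135) = 1/(-2115) = -1/2115 ≈ -0.00047281)
1/(2754 + b) - J = 1/(2754 + 435) - 1*(-1/2115) = 1/3189 + 1/2115 = 1768/2248245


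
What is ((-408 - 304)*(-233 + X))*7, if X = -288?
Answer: 2596664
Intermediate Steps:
((-408 - 304)*(-233 + X))*7 = ((-408 - 304)*(-233 - 288))*7 = -712*(-521)*7 = 370952*7 = 2596664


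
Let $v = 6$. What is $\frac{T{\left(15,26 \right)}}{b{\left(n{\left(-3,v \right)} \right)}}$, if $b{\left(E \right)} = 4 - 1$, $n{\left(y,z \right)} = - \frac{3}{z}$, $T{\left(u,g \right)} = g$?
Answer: $\frac{26}{3} \approx 8.6667$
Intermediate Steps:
$b{\left(E \right)} = 3$
$\frac{T{\left(15,26 \right)}}{b{\left(n{\left(-3,v \right)} \right)}} = \frac{26}{3}$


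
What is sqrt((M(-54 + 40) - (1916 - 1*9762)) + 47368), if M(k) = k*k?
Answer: sqrt(55410) ≈ 235.39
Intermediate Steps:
M(k) = k**2
sqrt((M(-54 + 40) - (1916 - 1*9762)) + 47368) = sqrt(((-54 + 40)**2 - (1916 - 1*9762)) + 47368) = sqrt(((-14)**2 - (1916 - 9762)) + 47368) = sqrt((196 - 1*(-7846)) + 47368) = sqrt((196 + 7846) + 47368) = sqrt(8042 + 47368) = sqrt(55410)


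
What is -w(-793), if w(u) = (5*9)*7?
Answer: -315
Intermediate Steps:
w(u) = 315 (w(u) = 45*7 = 315)
-w(-793) = -1*315 = -315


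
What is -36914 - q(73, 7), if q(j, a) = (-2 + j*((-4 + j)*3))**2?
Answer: -228318795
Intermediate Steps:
q(j, a) = (-2 + j*(-12 + 3*j))**2
-36914 - q(73, 7) = -36914 - (2 - 3*73**2 + 12*73)**2 = -36914 - (2 - 3*5329 + 876)**2 = -36914 - (2 - 15987 + 876)**2 = -36914 - 1*(-15109)**2 = -36914 - 1*228281881 = -36914 - 228281881 = -228318795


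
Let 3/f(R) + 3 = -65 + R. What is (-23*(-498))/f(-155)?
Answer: -851414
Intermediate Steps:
f(R) = 3/(-68 + R) (f(R) = 3/(-3 + (-65 + R)) = 3/(-68 + R))
(-23*(-498))/f(-155) = (-23*(-498))/((3/(-68 - 155))) = 11454/((3/(-223))) = 11454/((3*(-1/223))) = 11454/(-3/223) = 11454*(-223/3) = -851414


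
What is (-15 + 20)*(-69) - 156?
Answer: -501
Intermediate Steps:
(-15 + 20)*(-69) - 156 = 5*(-69) - 156 = -345 - 156 = -501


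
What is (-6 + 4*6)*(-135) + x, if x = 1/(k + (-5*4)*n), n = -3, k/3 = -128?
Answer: -787321/324 ≈ -2430.0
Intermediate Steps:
k = -384 (k = 3*(-128) = -384)
x = -1/324 (x = 1/(-384 - 5*4*(-3)) = 1/(-384 - 20*(-3)) = 1/(-384 + 60) = 1/(-324) = -1/324 ≈ -0.0030864)
(-6 + 4*6)*(-135) + x = (-6 + 4*6)*(-135) - 1/324 = (-6 + 24)*(-135) - 1/324 = 18*(-135) - 1/324 = -2430 - 1/324 = -787321/324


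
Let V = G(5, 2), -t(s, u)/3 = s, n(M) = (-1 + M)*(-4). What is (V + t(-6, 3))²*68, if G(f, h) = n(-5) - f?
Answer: 93092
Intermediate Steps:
n(M) = 4 - 4*M
G(f, h) = 24 - f (G(f, h) = (4 - 4*(-5)) - f = (4 + 20) - f = 24 - f)
t(s, u) = -3*s
V = 19 (V = 24 - 1*5 = 24 - 5 = 19)
(V + t(-6, 3))²*68 = (19 - 3*(-6))²*68 = (19 + 18)²*68 = 37²*68 = 1369*68 = 93092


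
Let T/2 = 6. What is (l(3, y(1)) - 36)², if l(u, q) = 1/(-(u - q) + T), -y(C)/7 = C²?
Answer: 5041/4 ≈ 1260.3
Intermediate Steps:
T = 12 (T = 2*6 = 12)
y(C) = -7*C²
l(u, q) = 1/(12 + q - u) (l(u, q) = 1/(-(u - q) + 12) = 1/((q - u) + 12) = 1/(12 + q - u))
(l(3, y(1)) - 36)² = (1/(12 - 7*1² - 1*3) - 36)² = (1/(12 - 7*1 - 3) - 36)² = (1/(12 - 7 - 3) - 36)² = (1/2 - 36)² = (½ - 36)² = (-71/2)² = 5041/4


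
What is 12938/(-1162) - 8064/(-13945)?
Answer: -85525021/8102045 ≈ -10.556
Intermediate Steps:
12938/(-1162) - 8064/(-13945) = 12938*(-1/1162) - 8064*(-1/13945) = -6469/581 + 8064/13945 = -85525021/8102045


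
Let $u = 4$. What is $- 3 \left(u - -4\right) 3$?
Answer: $-72$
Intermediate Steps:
$- 3 \left(u - -4\right) 3 = - 3 \left(4 - -4\right) 3 = - 3 \left(4 + 4\right) 3 = \left(-3\right) 8 \cdot 3 = \left(-24\right) 3 = -72$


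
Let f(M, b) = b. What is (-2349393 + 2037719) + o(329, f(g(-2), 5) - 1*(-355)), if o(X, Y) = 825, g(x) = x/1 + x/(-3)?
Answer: -310849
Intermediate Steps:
g(x) = 2*x/3 (g(x) = x*1 + x*(-1/3) = x - x/3 = 2*x/3)
(-2349393 + 2037719) + o(329, f(g(-2), 5) - 1*(-355)) = (-2349393 + 2037719) + 825 = -311674 + 825 = -310849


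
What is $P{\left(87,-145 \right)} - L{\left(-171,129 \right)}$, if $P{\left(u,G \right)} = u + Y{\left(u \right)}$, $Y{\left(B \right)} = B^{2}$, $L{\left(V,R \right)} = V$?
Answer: $7827$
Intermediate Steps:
$P{\left(u,G \right)} = u + u^{2}$
$P{\left(87,-145 \right)} - L{\left(-171,129 \right)} = 87 \left(1 + 87\right) - -171 = 87 \cdot 88 + 171 = 7656 + 171 = 7827$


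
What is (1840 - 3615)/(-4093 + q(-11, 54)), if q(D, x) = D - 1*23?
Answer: 1775/4127 ≈ 0.43009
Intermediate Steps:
q(D, x) = -23 + D (q(D, x) = D - 23 = -23 + D)
(1840 - 3615)/(-4093 + q(-11, 54)) = (1840 - 3615)/(-4093 + (-23 - 11)) = -1775/(-4093 - 34) = -1775/(-4127) = -1775*(-1/4127) = 1775/4127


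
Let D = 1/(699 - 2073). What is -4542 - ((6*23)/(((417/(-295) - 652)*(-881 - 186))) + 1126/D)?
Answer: 317265491597748/205671719 ≈ 1.5426e+6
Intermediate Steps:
D = -1/1374 (D = 1/(-1374) = -1/1374 ≈ -0.00072780)
-4542 - ((6*23)/(((417/(-295) - 652)*(-881 - 186))) + 1126/D) = -4542 - ((6*23)/(((417/(-295) - 652)*(-881 - 186))) + 1126/(-1/1374)) = -4542 - (138/(((417*(-1/295) - 652)*(-1067))) + 1126*(-1374)) = -4542 - (138/(((-417/295 - 652)*(-1067))) - 1547124) = -4542 - (138/((-192757/295*(-1067))) - 1547124) = -4542 - (138/(205671719/295) - 1547124) = -4542 - (138*(295/205671719) - 1547124) = -4542 - (40710/205671719 - 1547124) = -4542 - 1*(-318199652545446/205671719) = -4542 + 318199652545446/205671719 = 317265491597748/205671719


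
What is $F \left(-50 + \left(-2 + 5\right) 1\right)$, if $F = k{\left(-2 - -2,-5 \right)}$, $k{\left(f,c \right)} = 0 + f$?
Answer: $0$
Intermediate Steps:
$k{\left(f,c \right)} = f$
$F = 0$ ($F = -2 - -2 = -2 + 2 = 0$)
$F \left(-50 + \left(-2 + 5\right) 1\right) = 0 \left(-50 + \left(-2 + 5\right) 1\right) = 0 \left(-50 + 3 \cdot 1\right) = 0 \left(-50 + 3\right) = 0 \left(-47\right) = 0$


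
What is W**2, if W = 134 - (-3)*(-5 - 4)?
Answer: 11449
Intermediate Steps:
W = 107 (W = 134 - (-3)*(-9) = 134 - 1*27 = 134 - 27 = 107)
W**2 = 107**2 = 11449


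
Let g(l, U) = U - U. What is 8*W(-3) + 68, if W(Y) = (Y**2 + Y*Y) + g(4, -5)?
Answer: 212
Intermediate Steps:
g(l, U) = 0
W(Y) = 2*Y**2 (W(Y) = (Y**2 + Y*Y) + 0 = (Y**2 + Y**2) + 0 = 2*Y**2 + 0 = 2*Y**2)
8*W(-3) + 68 = 8*(2*(-3)**2) + 68 = 8*(2*9) + 68 = 8*18 + 68 = 144 + 68 = 212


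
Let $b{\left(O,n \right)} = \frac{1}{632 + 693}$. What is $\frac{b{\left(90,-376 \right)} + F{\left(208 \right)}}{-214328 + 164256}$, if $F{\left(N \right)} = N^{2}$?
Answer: $- \frac{57324801}{66345400} \approx -0.86404$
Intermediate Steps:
$b{\left(O,n \right)} = \frac{1}{1325}$
$\frac{b{\left(90,-376 \right)} + F{\left(208 \right)}}{-214328 + 164256} = \frac{\frac{1}{1325} + 208^{2}}{-214328 + 164256} = \frac{\frac{1}{1325} + 43264}{-50072} = \frac{57324801}{1325} \left(- \frac{1}{50072}\right) = - \frac{57324801}{66345400}$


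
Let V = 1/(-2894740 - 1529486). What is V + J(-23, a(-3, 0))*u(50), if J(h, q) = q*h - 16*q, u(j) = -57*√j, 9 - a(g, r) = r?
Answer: -1/4424226 + 100035*√2 ≈ 1.4147e+5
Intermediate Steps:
a(g, r) = 9 - r
J(h, q) = -16*q + h*q (J(h, q) = h*q - 16*q = -16*q + h*q)
V = -1/4424226 (V = 1/(-4424226) = -1/4424226 ≈ -2.2603e-7)
V + J(-23, a(-3, 0))*u(50) = -1/4424226 + ((9 - 1*0)*(-16 - 23))*(-285*√2) = -1/4424226 + ((9 + 0)*(-39))*(-285*√2) = -1/4424226 + (9*(-39))*(-285*√2) = -1/4424226 - (-100035)*√2 = -1/4424226 + 100035*√2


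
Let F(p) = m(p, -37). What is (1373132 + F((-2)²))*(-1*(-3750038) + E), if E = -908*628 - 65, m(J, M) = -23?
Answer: 4366141969641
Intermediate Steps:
F(p) = -23
E = -570289 (E = -570224 - 65 = -570289)
(1373132 + F((-2)²))*(-1*(-3750038) + E) = (1373132 - 23)*(-1*(-3750038) - 570289) = 1373109*(3750038 - 570289) = 1373109*3179749 = 4366141969641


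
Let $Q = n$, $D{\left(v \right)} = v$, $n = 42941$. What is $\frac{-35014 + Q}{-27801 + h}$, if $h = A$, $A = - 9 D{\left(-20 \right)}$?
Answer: $- \frac{7927}{27621} \approx -0.28699$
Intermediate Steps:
$Q = 42941$
$A = 180$ ($A = \left(-9\right) \left(-20\right) = 180$)
$h = 180$
$\frac{-35014 + Q}{-27801 + h} = \frac{-35014 + 42941}{-27801 + 180} = \frac{7927}{-27621} = 7927 \left(- \frac{1}{27621}\right) = - \frac{7927}{27621}$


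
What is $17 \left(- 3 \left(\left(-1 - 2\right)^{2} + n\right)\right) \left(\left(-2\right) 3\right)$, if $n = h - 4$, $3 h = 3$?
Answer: $1836$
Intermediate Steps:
$h = 1$ ($h = \frac{1}{3} \cdot 3 = 1$)
$n = -3$ ($n = 1 - 4 = -3$)
$17 \left(- 3 \left(\left(-1 - 2\right)^{2} + n\right)\right) \left(\left(-2\right) 3\right) = 17 \left(- 3 \left(\left(-1 - 2\right)^{2} - 3\right)\right) \left(\left(-2\right) 3\right) = 17 \left(- 3 \left(\left(-3\right)^{2} - 3\right)\right) \left(-6\right) = 17 \left(- 3 \left(9 - 3\right)\right) \left(-6\right) = 17 \left(\left(-3\right) 6\right) \left(-6\right) = 17 \left(-18\right) \left(-6\right) = \left(-306\right) \left(-6\right) = 1836$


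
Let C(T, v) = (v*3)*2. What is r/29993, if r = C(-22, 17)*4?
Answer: 408/29993 ≈ 0.013603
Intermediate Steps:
C(T, v) = 6*v (C(T, v) = (3*v)*2 = 6*v)
r = 408 (r = (6*17)*4 = 102*4 = 408)
r/29993 = 408/29993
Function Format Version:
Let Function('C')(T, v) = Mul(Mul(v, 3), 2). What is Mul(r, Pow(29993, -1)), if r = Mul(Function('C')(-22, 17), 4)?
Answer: Rational(408, 29993) ≈ 0.013603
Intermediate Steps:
Function('C')(T, v) = Mul(6, v) (Function('C')(T, v) = Mul(Mul(3, v), 2) = Mul(6, v))
r = 408 (r = Mul(Mul(6, 17), 4) = Mul(102, 4) = 408)
Mul(r, Pow(29993, -1)) = Mul(408, Pow(29993, -1)) = Mul(408, Rational(1, 29993)) = Rational(408, 29993)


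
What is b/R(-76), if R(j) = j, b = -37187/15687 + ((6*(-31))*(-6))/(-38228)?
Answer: 89943208/2848492521 ≈ 0.031576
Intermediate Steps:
b = -359772832/149920659 (b = -37187*1/15687 - 186*(-6)*(-1/38228) = -37187/15687 + 1116*(-1/38228) = -37187/15687 - 279/9557 = -359772832/149920659 ≈ -2.3998)
b/R(-76) = -359772832/149920659/(-76) = -359772832/149920659*(-1/76) = 89943208/2848492521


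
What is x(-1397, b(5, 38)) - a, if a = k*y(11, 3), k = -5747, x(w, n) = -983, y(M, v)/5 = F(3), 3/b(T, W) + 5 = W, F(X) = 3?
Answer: 85222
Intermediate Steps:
b(T, W) = 3/(-5 + W)
y(M, v) = 15 (y(M, v) = 5*3 = 15)
a = -86205 (a = -5747*15 = -86205)
x(-1397, b(5, 38)) - a = -983 - 1*(-86205) = -983 + 86205 = 85222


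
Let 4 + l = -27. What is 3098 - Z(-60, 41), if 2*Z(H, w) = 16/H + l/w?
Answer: 3811169/1230 ≈ 3098.5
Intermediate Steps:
l = -31 (l = -4 - 27 = -31)
Z(H, w) = 8/H - 31/(2*w) (Z(H, w) = (16/H - 31/w)/2 = (-31/w + 16/H)/2 = 8/H - 31/(2*w))
3098 - Z(-60, 41) = 3098 - (8/(-60) - 31/2/41) = 3098 - (8*(-1/60) - 31/2*1/41) = 3098 - (-2/15 - 31/82) = 3098 - 1*(-629/1230) = 3098 + 629/1230 = 3811169/1230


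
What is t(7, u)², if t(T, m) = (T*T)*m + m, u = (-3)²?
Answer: 202500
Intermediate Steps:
u = 9
t(T, m) = m + m*T² (t(T, m) = T²*m + m = m*T² + m = m + m*T²)
t(7, u)² = (9*(1 + 7²))² = (9*(1 + 49))² = (9*50)² = 450² = 202500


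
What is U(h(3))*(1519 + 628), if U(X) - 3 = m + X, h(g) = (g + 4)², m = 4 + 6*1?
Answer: 133114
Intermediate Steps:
m = 10 (m = 4 + 6 = 10)
h(g) = (4 + g)²
U(X) = 13 + X (U(X) = 3 + (10 + X) = 13 + X)
U(h(3))*(1519 + 628) = (13 + (4 + 3)²)*(1519 + 628) = (13 + 7²)*2147 = (13 + 49)*2147 = 62*2147 = 133114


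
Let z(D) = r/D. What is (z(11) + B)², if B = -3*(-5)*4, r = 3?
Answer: 439569/121 ≈ 3632.8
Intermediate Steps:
z(D) = 3/D
B = 60 (B = 15*4 = 60)
(z(11) + B)² = (3/11 + 60)² = (663/11)² = 439569/121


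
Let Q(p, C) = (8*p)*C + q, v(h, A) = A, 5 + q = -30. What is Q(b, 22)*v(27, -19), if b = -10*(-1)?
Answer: -32775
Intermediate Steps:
q = -35 (q = -5 - 30 = -35)
b = 10
Q(p, C) = -35 + 8*C*p (Q(p, C) = (8*p)*C - 35 = 8*C*p - 35 = -35 + 8*C*p)
Q(b, 22)*v(27, -19) = (-35 + 8*22*10)*(-19) = (-35 + 1760)*(-19) = 1725*(-19) = -32775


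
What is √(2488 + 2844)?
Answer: 2*√1333 ≈ 73.021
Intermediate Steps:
√(2488 + 2844) = √5332 = 2*√1333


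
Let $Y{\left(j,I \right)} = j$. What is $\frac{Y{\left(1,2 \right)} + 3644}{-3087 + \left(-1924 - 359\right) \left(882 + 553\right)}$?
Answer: $- \frac{1215}{1093064} \approx -0.0011116$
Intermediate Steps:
$\frac{Y{\left(1,2 \right)} + 3644}{-3087 + \left(-1924 - 359\right) \left(882 + 553\right)} = \frac{1 + 3644}{-3087 + \left(-1924 - 359\right) \left(882 + 553\right)} = \frac{3645}{-3087 + \left(-1924 + \left(-796 + 437\right)\right) 1435} = \frac{3645}{-3087 + \left(-1924 - 359\right) 1435} = \frac{3645}{-3087 - 3276105} = \frac{3645}{-3279192} = 3645 \left(- \frac{1}{3279192}\right) = - \frac{1215}{1093064}$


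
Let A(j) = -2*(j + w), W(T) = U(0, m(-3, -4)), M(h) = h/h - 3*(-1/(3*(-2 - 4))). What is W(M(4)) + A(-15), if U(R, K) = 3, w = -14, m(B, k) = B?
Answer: 61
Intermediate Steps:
M(h) = 5/6 (M(h) = 1 - 3/((-6*(-3))) = 1 - 3/18 = 1 - 3*1/18 = 1 - 1/6 = 5/6)
W(T) = 3
A(j) = 28 - 2*j (A(j) = -2*(j - 14) = -2*(-14 + j) = 28 - 2*j)
W(M(4)) + A(-15) = 3 + (28 - 2*(-15)) = 3 + (28 + 30) = 3 + 58 = 61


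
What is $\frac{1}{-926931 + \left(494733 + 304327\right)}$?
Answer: $- \frac{1}{127871} \approx -7.8204 \cdot 10^{-6}$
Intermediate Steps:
$\frac{1}{-926931 + \left(494733 + 304327\right)} = \frac{1}{-926931 + 799060} = \frac{1}{-127871} = - \frac{1}{127871}$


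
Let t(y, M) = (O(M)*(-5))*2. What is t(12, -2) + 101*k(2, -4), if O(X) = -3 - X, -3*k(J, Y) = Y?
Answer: 434/3 ≈ 144.67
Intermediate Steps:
k(J, Y) = -Y/3
t(y, M) = 30 + 10*M (t(y, M) = ((-3 - M)*(-5))*2 = (15 + 5*M)*2 = 30 + 10*M)
t(12, -2) + 101*k(2, -4) = (30 + 10*(-2)) + 101*(-1/3*(-4)) = (30 - 20) + 101*(4/3) = 10 + 404/3 = 434/3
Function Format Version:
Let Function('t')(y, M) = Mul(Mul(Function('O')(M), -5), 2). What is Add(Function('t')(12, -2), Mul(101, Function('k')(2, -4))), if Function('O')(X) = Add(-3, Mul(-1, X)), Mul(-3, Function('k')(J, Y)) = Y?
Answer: Rational(434, 3) ≈ 144.67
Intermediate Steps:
Function('k')(J, Y) = Mul(Rational(-1, 3), Y)
Function('t')(y, M) = Add(30, Mul(10, M)) (Function('t')(y, M) = Mul(Mul(Add(-3, Mul(-1, M)), -5), 2) = Mul(Add(15, Mul(5, M)), 2) = Add(30, Mul(10, M)))
Add(Function('t')(12, -2), Mul(101, Function('k')(2, -4))) = Add(Add(30, Mul(10, -2)), Mul(101, Mul(Rational(-1, 3), -4))) = Add(Add(30, -20), Mul(101, Rational(4, 3))) = Add(10, Rational(404, 3)) = Rational(434, 3)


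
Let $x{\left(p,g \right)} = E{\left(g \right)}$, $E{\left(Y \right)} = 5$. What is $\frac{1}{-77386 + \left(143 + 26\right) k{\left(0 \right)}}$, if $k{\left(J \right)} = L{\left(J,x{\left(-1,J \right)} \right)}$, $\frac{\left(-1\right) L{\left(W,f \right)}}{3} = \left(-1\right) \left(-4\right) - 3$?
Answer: $- \frac{1}{77893} \approx -1.2838 \cdot 10^{-5}$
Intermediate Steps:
$x{\left(p,g \right)} = 5$
$L{\left(W,f \right)} = -3$ ($L{\left(W,f \right)} = - 3 \left(\left(-1\right) \left(-4\right) - 3\right) = - 3 \left(4 - 3\right) = \left(-3\right) 1 = -3$)
$k{\left(J \right)} = -3$
$\frac{1}{-77386 + \left(143 + 26\right) k{\left(0 \right)}} = \frac{1}{-77386 + \left(143 + 26\right) \left(-3\right)} = \frac{1}{-77386 + 169 \left(-3\right)} = \frac{1}{-77386 - 507} = \frac{1}{-77893} = - \frac{1}{77893}$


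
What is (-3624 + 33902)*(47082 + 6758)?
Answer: 1630167520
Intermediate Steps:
(-3624 + 33902)*(47082 + 6758) = 30278*53840 = 1630167520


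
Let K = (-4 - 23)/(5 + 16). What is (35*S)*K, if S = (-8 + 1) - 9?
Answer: 720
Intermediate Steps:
K = -9/7 (K = -27/21 = -27*1/21 = -9/7 ≈ -1.2857)
S = -16 (S = -7 - 9 = -16)
(35*S)*K = (35*(-16))*(-9/7) = -560*(-9/7) = 720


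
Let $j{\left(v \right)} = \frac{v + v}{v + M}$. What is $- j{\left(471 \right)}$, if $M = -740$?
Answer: $\frac{942}{269} \approx 3.5019$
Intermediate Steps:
$j{\left(v \right)} = \frac{2 v}{-740 + v}$ ($j{\left(v \right)} = \frac{v + v}{v - 740} = \frac{2 v}{-740 + v}$)
$- j{\left(471 \right)} = - \frac{2 \cdot 471}{-740 + 471} = - \frac{2 \cdot 471}{-269} = - \frac{2 \cdot 471 \left(-1\right)}{269} = \left(-1\right) \left(- \frac{942}{269}\right) = \frac{942}{269}$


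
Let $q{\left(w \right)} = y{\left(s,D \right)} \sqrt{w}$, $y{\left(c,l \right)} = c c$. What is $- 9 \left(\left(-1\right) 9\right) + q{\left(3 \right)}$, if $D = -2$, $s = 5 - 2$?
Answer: $81 + 9 \sqrt{3} \approx 96.589$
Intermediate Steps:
$s = 3$ ($s = 5 - 2 = 3$)
$y{\left(c,l \right)} = c^{2}$
$q{\left(w \right)} = 9 \sqrt{w}$ ($q{\left(w \right)} = 3^{2} \sqrt{w} = 9 \sqrt{w}$)
$- 9 \left(\left(-1\right) 9\right) + q{\left(3 \right)} = - 9 \left(\left(-1\right) 9\right) + 9 \sqrt{3} = \left(-9\right) \left(-9\right) + 9 \sqrt{3} = 81 + 9 \sqrt{3}$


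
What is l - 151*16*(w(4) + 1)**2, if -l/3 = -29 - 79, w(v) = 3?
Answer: -38332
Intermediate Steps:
l = 324 (l = -3*(-29 - 79) = -3*(-108) = 324)
l - 151*16*(w(4) + 1)**2 = 324 - 151*16*(3 + 1)**2 = 324 - 151*(4*4)**2 = 324 - 151*16**2 = 324 - 151*256 = 324 - 38656 = -38332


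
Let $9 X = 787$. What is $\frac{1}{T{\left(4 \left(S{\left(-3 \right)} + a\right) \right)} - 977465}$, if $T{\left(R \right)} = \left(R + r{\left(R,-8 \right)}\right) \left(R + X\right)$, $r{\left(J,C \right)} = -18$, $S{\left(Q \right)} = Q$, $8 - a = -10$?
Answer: $- \frac{3}{2913817} \approx -1.0296 \cdot 10^{-6}$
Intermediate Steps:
$X = \frac{787}{9}$ ($X = \frac{1}{9} \cdot 787 = \frac{787}{9} \approx 87.444$)
$a = 18$ ($a = 8 - -10 = 8 + 10 = 18$)
$T{\left(R \right)} = \left(-18 + R\right) \left(\frac{787}{9} + R\right)$ ($T{\left(R \right)} = \left(R - 18\right) \left(R + \frac{787}{9}\right) = \left(-18 + R\right) \left(\frac{787}{9} + R\right)$)
$\frac{1}{T{\left(4 \left(S{\left(-3 \right)} + a\right) \right)} - 977465} = \frac{1}{\left(-1574 + \left(4 \left(-3 + 18\right)\right)^{2} + \frac{625 \cdot 4 \left(-3 + 18\right)}{9}\right) - 977465} = \frac{1}{\left(-1574 + \left(4 \cdot 15\right)^{2} + \frac{625 \cdot 4 \cdot 15}{9}\right) - 977465} = \frac{1}{\left(-1574 + 60^{2} + \frac{625}{9} \cdot 60\right) - 977465} = \frac{1}{\left(-1574 + 3600 + \frac{12500}{3}\right) - 977465} = \frac{1}{\frac{18578}{3} - 977465} = \frac{1}{- \frac{2913817}{3}} = - \frac{3}{2913817}$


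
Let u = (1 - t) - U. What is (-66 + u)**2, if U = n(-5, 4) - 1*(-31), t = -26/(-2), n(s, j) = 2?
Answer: 12321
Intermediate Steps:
t = 13 (t = -26*(-1/2) = 13)
U = 33 (U = 2 - 1*(-31) = 2 + 31 = 33)
u = -45 (u = (1 - 1*13) - 1*33 = (1 - 13) - 33 = -12 - 33 = -45)
(-66 + u)**2 = (-66 - 45)**2 = (-111)**2 = 12321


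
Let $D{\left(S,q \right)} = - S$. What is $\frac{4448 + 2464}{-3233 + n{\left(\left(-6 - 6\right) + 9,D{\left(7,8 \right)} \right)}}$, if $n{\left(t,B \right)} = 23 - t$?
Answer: $- \frac{2304}{1069} \approx -2.1553$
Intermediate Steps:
$\frac{4448 + 2464}{-3233 + n{\left(\left(-6 - 6\right) + 9,D{\left(7,8 \right)} \right)}} = \frac{4448 + 2464}{-3233 + \left(23 - \left(\left(-6 - 6\right) + 9\right)\right)} = \frac{6912}{-3233 + \left(23 - \left(-12 + 9\right)\right)} = \frac{6912}{-3233 + \left(23 - -3\right)} = \frac{6912}{-3233 + \left(23 + 3\right)} = \frac{6912}{-3233 + 26} = \frac{6912}{-3207} = 6912 \left(- \frac{1}{3207}\right) = - \frac{2304}{1069}$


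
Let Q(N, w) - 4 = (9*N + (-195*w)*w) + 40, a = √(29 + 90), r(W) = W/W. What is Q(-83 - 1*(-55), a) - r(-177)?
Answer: -23414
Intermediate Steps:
r(W) = 1
a = √119 ≈ 10.909
Q(N, w) = 44 - 195*w² + 9*N (Q(N, w) = 4 + ((9*N + (-195*w)*w) + 40) = 4 + ((9*N - 195*w²) + 40) = 4 + ((-195*w² + 9*N) + 40) = 4 + (40 - 195*w² + 9*N) = 44 - 195*w² + 9*N)
Q(-83 - 1*(-55), a) - r(-177) = (44 - 195*(√119)² + 9*(-83 - 1*(-55))) - 1*1 = (44 - 195*119 + 9*(-83 + 55)) - 1 = (44 - 23205 + 9*(-28)) - 1 = (44 - 23205 - 252) - 1 = -23413 - 1 = -23414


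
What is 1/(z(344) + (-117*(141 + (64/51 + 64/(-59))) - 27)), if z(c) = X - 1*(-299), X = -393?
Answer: -1003/16687822 ≈ -6.0104e-5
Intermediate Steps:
z(c) = -94 (z(c) = -393 - 1*(-299) = -393 + 299 = -94)
1/(z(344) + (-117*(141 + (64/51 + 64/(-59))) - 27)) = 1/(-94 + (-117*(141 + (64/51 + 64/(-59))) - 27)) = 1/(-94 + (-117*(141 + (64*(1/51) + 64*(-1/59))) - 27)) = 1/(-94 + (-117*(141 + (64/51 - 64/59)) - 27)) = 1/(-94 + (-117*(141 + 512/3009) - 27)) = 1/(-94 + (-117*424781/3009 - 27)) = 1/(-94 + (-16566459/1003 - 27)) = 1/(-94 - 16593540/1003) = 1/(-16687822/1003) = -1003/16687822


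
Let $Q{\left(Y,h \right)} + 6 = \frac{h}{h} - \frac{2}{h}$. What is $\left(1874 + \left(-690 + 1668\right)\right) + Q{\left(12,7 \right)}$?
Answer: $\frac{19927}{7} \approx 2846.7$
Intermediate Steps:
$Q{\left(Y,h \right)} = -5 - \frac{2}{h}$ ($Q{\left(Y,h \right)} = -6 - \left(\frac{2}{h} - \frac{h}{h}\right) = -6 + \left(1 - \frac{2}{h}\right) = -5 - \frac{2}{h}$)
$\left(1874 + \left(-690 + 1668\right)\right) + Q{\left(12,7 \right)} = \left(1874 + \left(-690 + 1668\right)\right) - \left(5 + \frac{2}{7}\right) = \left(1874 + 978\right) - \frac{37}{7} = 2852 - \frac{37}{7} = \frac{19927}{7}$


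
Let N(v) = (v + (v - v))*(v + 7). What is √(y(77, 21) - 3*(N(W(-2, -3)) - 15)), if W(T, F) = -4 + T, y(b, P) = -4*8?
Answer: √31 ≈ 5.5678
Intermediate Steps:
y(b, P) = -32
N(v) = v*(7 + v) (N(v) = (v + 0)*(7 + v) = v*(7 + v))
√(y(77, 21) - 3*(N(W(-2, -3)) - 15)) = √(-32 - 3*((-4 - 2)*(7 + (-4 - 2)) - 15)) = √(-32 - 3*(-6*(7 - 6) - 15)) = √(-32 - 3*(-6*1 - 15)) = √(-32 - 3*(-6 - 15)) = √(-32 - 3*(-21)) = √(-32 + 63) = √31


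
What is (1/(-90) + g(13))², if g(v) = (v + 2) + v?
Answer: 6345361/8100 ≈ 783.38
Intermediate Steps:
g(v) = 2 + 2*v (g(v) = (2 + v) + v = 2 + 2*v)
(1/(-90) + g(13))² = (1/(-90) + (2 + 2*13))² = (-1/90 + (2 + 26))² = (-1/90 + 28)² = (2519/90)² = 6345361/8100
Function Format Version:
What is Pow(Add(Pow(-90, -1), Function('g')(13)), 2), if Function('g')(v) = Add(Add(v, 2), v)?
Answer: Rational(6345361, 8100) ≈ 783.38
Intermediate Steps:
Function('g')(v) = Add(2, Mul(2, v)) (Function('g')(v) = Add(Add(2, v), v) = Add(2, Mul(2, v)))
Pow(Add(Pow(-90, -1), Function('g')(13)), 2) = Pow(Add(Pow(-90, -1), Add(2, Mul(2, 13))), 2) = Pow(Add(Rational(-1, 90), Add(2, 26)), 2) = Pow(Add(Rational(-1, 90), 28), 2) = Pow(Rational(2519, 90), 2) = Rational(6345361, 8100)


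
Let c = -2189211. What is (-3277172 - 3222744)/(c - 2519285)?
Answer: 1624979/1177124 ≈ 1.3805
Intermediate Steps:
(-3277172 - 3222744)/(c - 2519285) = (-3277172 - 3222744)/(-2189211 - 2519285) = -6499916/(-4708496) = -6499916*(-1/4708496) = 1624979/1177124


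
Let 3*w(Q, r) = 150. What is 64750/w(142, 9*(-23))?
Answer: 1295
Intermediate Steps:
w(Q, r) = 50 (w(Q, r) = (⅓)*150 = 50)
64750/w(142, 9*(-23)) = 64750/50 = 64750*(1/50) = 1295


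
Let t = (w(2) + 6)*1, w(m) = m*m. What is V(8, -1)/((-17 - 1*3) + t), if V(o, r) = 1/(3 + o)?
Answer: -1/110 ≈ -0.0090909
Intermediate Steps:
w(m) = m²
t = 10 (t = (2² + 6)*1 = (4 + 6)*1 = 10*1 = 10)
V(8, -1)/((-17 - 1*3) + t) = 1/((3 + 8)*((-17 - 1*3) + 10)) = 1/(11*((-17 - 3) + 10)) = 1/(11*(-20 + 10)) = (1/11)/(-10) = (1/11)*(-⅒) = -1/110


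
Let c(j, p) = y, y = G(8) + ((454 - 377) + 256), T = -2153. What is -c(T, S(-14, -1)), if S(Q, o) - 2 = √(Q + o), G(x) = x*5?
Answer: -373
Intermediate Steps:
G(x) = 5*x
S(Q, o) = 2 + √(Q + o)
y = 373 (y = 5*8 + ((454 - 377) + 256) = 40 + (77 + 256) = 40 + 333 = 373)
c(j, p) = 373
-c(T, S(-14, -1)) = -1*373 = -373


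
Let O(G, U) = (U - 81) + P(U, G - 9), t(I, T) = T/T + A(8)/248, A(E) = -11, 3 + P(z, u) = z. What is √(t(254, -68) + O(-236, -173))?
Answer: I*√6596986/124 ≈ 20.713*I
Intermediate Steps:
P(z, u) = -3 + z
t(I, T) = 237/248 (t(I, T) = T/T - 11/248 = 1 - 11*1/248 = 1 - 11/248 = 237/248)
O(G, U) = -84 + 2*U (O(G, U) = (U - 81) + (-3 + U) = (-81 + U) + (-3 + U) = -84 + 2*U)
√(t(254, -68) + O(-236, -173)) = √(237/248 + (-84 + 2*(-173))) = √(237/248 + (-84 - 346)) = √(237/248 - 430) = √(-106403/248) = I*√6596986/124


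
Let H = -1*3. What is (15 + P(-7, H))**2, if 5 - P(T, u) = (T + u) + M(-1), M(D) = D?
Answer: 961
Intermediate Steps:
H = -3
P(T, u) = 6 - T - u (P(T, u) = 5 - ((T + u) - 1) = 5 - (-1 + T + u) = 5 + (1 - T - u) = 6 - T - u)
(15 + P(-7, H))**2 = (15 + (6 - 1*(-7) - 1*(-3)))**2 = (15 + (6 + 7 + 3))**2 = (15 + 16)**2 = 31**2 = 961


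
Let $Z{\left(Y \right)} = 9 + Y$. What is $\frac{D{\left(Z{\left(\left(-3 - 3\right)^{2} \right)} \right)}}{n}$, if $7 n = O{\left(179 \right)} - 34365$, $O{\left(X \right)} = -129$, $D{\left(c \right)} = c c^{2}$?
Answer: $- \frac{212625}{11498} \approx -18.492$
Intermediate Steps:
$D{\left(c \right)} = c^{3}$
$n = - \frac{34494}{7}$ ($n = \frac{-129 - 34365}{7} = \frac{1}{7} \left(-34494\right) = - \frac{34494}{7} \approx -4927.7$)
$\frac{D{\left(Z{\left(\left(-3 - 3\right)^{2} \right)} \right)}}{n} = \frac{\left(9 + \left(-3 - 3\right)^{2}\right)^{3}}{- \frac{34494}{7}} = \left(9 + \left(-6\right)^{2}\right)^{3} \left(- \frac{7}{34494}\right) = \left(9 + 36\right)^{3} \left(- \frac{7}{34494}\right) = 45^{3} \left(- \frac{7}{34494}\right) = 91125 \left(- \frac{7}{34494}\right) = - \frac{212625}{11498}$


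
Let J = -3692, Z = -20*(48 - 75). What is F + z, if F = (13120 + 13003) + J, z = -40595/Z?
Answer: 2414429/108 ≈ 22356.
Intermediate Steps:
Z = 540 (Z = -20*(-27) = 540)
z = -8119/108 (z = -40595/540 = -40595*1/540 = -8119/108 ≈ -75.176)
F = 22431 (F = (13120 + 13003) - 3692 = 26123 - 3692 = 22431)
F + z = 22431 - 8119/108 = 2414429/108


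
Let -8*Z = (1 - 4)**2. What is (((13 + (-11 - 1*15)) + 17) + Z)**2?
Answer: 529/64 ≈ 8.2656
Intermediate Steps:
Z = -9/8 (Z = -(1 - 4)**2/8 = -1/8*(-3)**2 = -1/8*9 = -9/8 ≈ -1.1250)
(((13 + (-11 - 1*15)) + 17) + Z)**2 = (((13 + (-11 - 1*15)) + 17) - 9/8)**2 = (((13 + (-11 - 15)) + 17) - 9/8)**2 = (((13 - 26) + 17) - 9/8)**2 = ((-13 + 17) - 9/8)**2 = (4 - 9/8)**2 = (23/8)**2 = 529/64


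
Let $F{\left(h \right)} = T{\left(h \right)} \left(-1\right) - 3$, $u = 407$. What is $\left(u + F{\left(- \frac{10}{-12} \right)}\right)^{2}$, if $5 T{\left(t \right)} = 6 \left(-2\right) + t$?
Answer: $\frac{148522969}{900} \approx 1.6503 \cdot 10^{5}$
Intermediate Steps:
$T{\left(t \right)} = - \frac{12}{5} + \frac{t}{5}$ ($T{\left(t \right)} = \frac{6 \left(-2\right) + t}{5} = \frac{-12 + t}{5} = - \frac{12}{5} + \frac{t}{5}$)
$F{\left(h \right)} = - \frac{3}{5} - \frac{h}{5}$ ($F{\left(h \right)} = \left(- \frac{12}{5} + \frac{h}{5}\right) \left(-1\right) - 3 = \left(\frac{12}{5} - \frac{h}{5}\right) - 3 = - \frac{3}{5} - \frac{h}{5}$)
$\left(u + F{\left(- \frac{10}{-12} \right)}\right)^{2} = \left(407 - \left(\frac{3}{5} + \frac{\left(-10\right) \frac{1}{-12}}{5}\right)\right)^{2} = \left(407 - \left(\frac{3}{5} + \frac{\left(-10\right) \left(- \frac{1}{12}\right)}{5}\right)\right)^{2} = \left(407 - \frac{23}{30}\right)^{2} = \left(\frac{12187}{30}\right)^{2} = \frac{148522969}{900}$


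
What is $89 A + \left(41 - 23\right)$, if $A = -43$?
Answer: $-3809$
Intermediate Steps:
$89 A + \left(41 - 23\right) = 89 \left(-43\right) + \left(41 - 23\right) = -3827 + \left(41 - 23\right) = -3827 + 18 = -3809$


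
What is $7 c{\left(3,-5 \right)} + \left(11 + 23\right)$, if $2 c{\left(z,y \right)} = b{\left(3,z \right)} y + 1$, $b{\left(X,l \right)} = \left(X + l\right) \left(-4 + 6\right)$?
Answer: $- \frac{345}{2} \approx -172.5$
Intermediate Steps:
$b{\left(X,l \right)} = 2 X + 2 l$ ($b{\left(X,l \right)} = \left(X + l\right) 2 = 2 X + 2 l$)
$c{\left(z,y \right)} = \frac{1}{2} + \frac{y \left(6 + 2 z\right)}{2}$ ($c{\left(z,y \right)} = \frac{\left(2 \cdot 3 + 2 z\right) y + 1}{2} = \frac{\left(6 + 2 z\right) y + 1}{2} = \frac{y \left(6 + 2 z\right) + 1}{2} = \frac{1 + y \left(6 + 2 z\right)}{2} = \frac{1}{2} + \frac{y \left(6 + 2 z\right)}{2}$)
$7 c{\left(3,-5 \right)} + \left(11 + 23\right) = 7 \left(\frac{1}{2} - 5 \left(3 + 3\right)\right) + \left(11 + 23\right) = 7 \left(\frac{1}{2} - 30\right) + 34 = 7 \left(- \frac{59}{2}\right) + 34 = - \frac{413}{2} + 34 = - \frac{345}{2}$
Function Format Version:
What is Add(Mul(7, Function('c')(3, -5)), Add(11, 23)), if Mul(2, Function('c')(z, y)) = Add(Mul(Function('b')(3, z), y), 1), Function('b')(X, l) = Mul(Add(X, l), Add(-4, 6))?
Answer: Rational(-345, 2) ≈ -172.50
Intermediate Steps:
Function('b')(X, l) = Add(Mul(2, X), Mul(2, l)) (Function('b')(X, l) = Mul(Add(X, l), 2) = Add(Mul(2, X), Mul(2, l)))
Function('c')(z, y) = Add(Rational(1, 2), Mul(Rational(1, 2), y, Add(6, Mul(2, z)))) (Function('c')(z, y) = Mul(Rational(1, 2), Add(Mul(Add(Mul(2, 3), Mul(2, z)), y), 1)) = Mul(Rational(1, 2), Add(Mul(Add(6, Mul(2, z)), y), 1)) = Mul(Rational(1, 2), Add(Mul(y, Add(6, Mul(2, z))), 1)) = Mul(Rational(1, 2), Add(1, Mul(y, Add(6, Mul(2, z))))) = Add(Rational(1, 2), Mul(Rational(1, 2), y, Add(6, Mul(2, z)))))
Add(Mul(7, Function('c')(3, -5)), Add(11, 23)) = Add(Mul(7, Add(Rational(1, 2), Mul(-5, Add(3, 3)))), Add(11, 23)) = Add(Mul(7, Add(Rational(1, 2), Mul(-5, 6))), 34) = Add(Mul(7, Add(Rational(1, 2), -30)), 34) = Add(Mul(7, Rational(-59, 2)), 34) = Add(Rational(-413, 2), 34) = Rational(-345, 2)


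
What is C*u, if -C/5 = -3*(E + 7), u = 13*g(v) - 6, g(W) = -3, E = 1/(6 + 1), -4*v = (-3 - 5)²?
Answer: -33750/7 ≈ -4821.4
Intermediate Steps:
v = -16 (v = -(-3 - 5)²/4 = -¼*(-8)² = -¼*64 = -16)
E = ⅐ (E = 1/7 = ⅐ ≈ 0.14286)
u = -45 (u = 13*(-3) - 6 = -39 - 6 = -45)
C = 750/7 (C = -(-15)*(⅐ + 7) = -(-15)*50/7 = -5*(-150/7) = 750/7 ≈ 107.14)
C*u = (750/7)*(-45) = -33750/7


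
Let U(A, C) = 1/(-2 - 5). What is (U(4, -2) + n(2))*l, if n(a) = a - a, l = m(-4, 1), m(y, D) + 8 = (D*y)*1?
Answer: 12/7 ≈ 1.7143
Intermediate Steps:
U(A, C) = -⅐ (U(A, C) = 1/(-7) = -⅐)
m(y, D) = -8 + D*y (m(y, D) = -8 + (D*y)*1 = -8 + D*y)
l = -12 (l = -8 + 1*(-4) = -8 - 4 = -12)
n(a) = 0
(U(4, -2) + n(2))*l = (-⅐ + 0)*(-12) = -⅐*(-12) = 12/7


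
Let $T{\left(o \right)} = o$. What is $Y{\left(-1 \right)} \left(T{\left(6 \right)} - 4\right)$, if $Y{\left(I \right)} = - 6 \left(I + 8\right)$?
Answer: $-84$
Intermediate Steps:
$Y{\left(I \right)} = -48 - 6 I$ ($Y{\left(I \right)} = - 6 \left(8 + I\right) = -48 - 6 I$)
$Y{\left(-1 \right)} \left(T{\left(6 \right)} - 4\right) = \left(-48 - -6\right) \left(6 - 4\right) = \left(-48 + 6\right) 2 = \left(-42\right) 2 = -84$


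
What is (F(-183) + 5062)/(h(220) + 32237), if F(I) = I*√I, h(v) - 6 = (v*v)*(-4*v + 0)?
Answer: -5062/42559757 + 183*I*√183/42559757 ≈ -0.00011894 + 5.8167e-5*I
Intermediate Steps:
h(v) = 6 - 4*v³ (h(v) = 6 + (v*v)*(-4*v + 0) = 6 + v²*(-4*v) = 6 - 4*v³)
F(I) = I^(3/2)
(F(-183) + 5062)/(h(220) + 32237) = ((-183)^(3/2) + 5062)/((6 - 4*220³) + 32237) = (-183*I*√183 + 5062)/((6 - 4*10648000) + 32237) = (5062 - 183*I*√183)/((6 - 42592000) + 32237) = (5062 - 183*I*√183)/(-42591994 + 32237) = (5062 - 183*I*√183)/(-42559757) = (5062 - 183*I*√183)*(-1/42559757) = -5062/42559757 + 183*I*√183/42559757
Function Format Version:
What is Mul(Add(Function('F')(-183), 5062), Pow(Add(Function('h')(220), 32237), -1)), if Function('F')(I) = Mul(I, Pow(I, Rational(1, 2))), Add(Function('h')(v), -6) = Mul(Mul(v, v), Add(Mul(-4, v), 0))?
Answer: Add(Rational(-5062, 42559757), Mul(Rational(183, 42559757), I, Pow(183, Rational(1, 2)))) ≈ Add(-0.00011894, Mul(5.8167e-5, I))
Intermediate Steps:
Function('h')(v) = Add(6, Mul(-4, Pow(v, 3))) (Function('h')(v) = Add(6, Mul(Mul(v, v), Add(Mul(-4, v), 0))) = Add(6, Mul(Pow(v, 2), Mul(-4, v))) = Add(6, Mul(-4, Pow(v, 3))))
Function('F')(I) = Pow(I, Rational(3, 2))
Mul(Add(Function('F')(-183), 5062), Pow(Add(Function('h')(220), 32237), -1)) = Mul(Add(Pow(-183, Rational(3, 2)), 5062), Pow(Add(Add(6, Mul(-4, Pow(220, 3))), 32237), -1)) = Mul(Add(Mul(-183, I, Pow(183, Rational(1, 2))), 5062), Pow(Add(Add(6, Mul(-4, 10648000)), 32237), -1)) = Mul(Add(5062, Mul(-183, I, Pow(183, Rational(1, 2)))), Pow(Add(Add(6, -42592000), 32237), -1)) = Mul(Add(5062, Mul(-183, I, Pow(183, Rational(1, 2)))), Pow(Add(-42591994, 32237), -1)) = Mul(Add(5062, Mul(-183, I, Pow(183, Rational(1, 2)))), Pow(-42559757, -1)) = Mul(Add(5062, Mul(-183, I, Pow(183, Rational(1, 2)))), Rational(-1, 42559757)) = Add(Rational(-5062, 42559757), Mul(Rational(183, 42559757), I, Pow(183, Rational(1, 2))))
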